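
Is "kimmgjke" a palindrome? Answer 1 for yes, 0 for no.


Input: kimmgjke
Reversed: ekjgmmik
  Compare pos 0 ('k') with pos 7 ('e'): MISMATCH
  Compare pos 1 ('i') with pos 6 ('k'): MISMATCH
  Compare pos 2 ('m') with pos 5 ('j'): MISMATCH
  Compare pos 3 ('m') with pos 4 ('g'): MISMATCH
Result: not a palindrome

0


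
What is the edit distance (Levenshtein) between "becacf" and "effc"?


Computing edit distance: "becacf" -> "effc"
DP table:
           e    f    f    c
      0    1    2    3    4
  b   1    1    2    3    4
  e   2    1    2    3    4
  c   3    2    2    3    3
  a   4    3    3    3    4
  c   5    4    4    4    3
  f   6    5    4    4    4
Edit distance = dp[6][4] = 4

4


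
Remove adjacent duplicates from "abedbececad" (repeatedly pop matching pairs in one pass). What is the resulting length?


Input: abedbececad
Stack-based adjacent duplicate removal:
  Read 'a': push. Stack: a
  Read 'b': push. Stack: ab
  Read 'e': push. Stack: abe
  Read 'd': push. Stack: abed
  Read 'b': push. Stack: abedb
  Read 'e': push. Stack: abedbe
  Read 'c': push. Stack: abedbec
  Read 'e': push. Stack: abedbece
  Read 'c': push. Stack: abedbecec
  Read 'a': push. Stack: abedbececa
  Read 'd': push. Stack: abedbececad
Final stack: "abedbececad" (length 11)

11


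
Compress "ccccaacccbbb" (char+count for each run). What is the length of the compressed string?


Input: ccccaacccbbb
Runs:
  'c' x 4 => "c4"
  'a' x 2 => "a2"
  'c' x 3 => "c3"
  'b' x 3 => "b3"
Compressed: "c4a2c3b3"
Compressed length: 8

8


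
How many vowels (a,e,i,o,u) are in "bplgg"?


Input: bplgg
Checking each character:
  'b' at position 0: consonant
  'p' at position 1: consonant
  'l' at position 2: consonant
  'g' at position 3: consonant
  'g' at position 4: consonant
Total vowels: 0

0


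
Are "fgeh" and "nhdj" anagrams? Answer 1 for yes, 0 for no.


Strings: "fgeh", "nhdj"
Sorted first:  efgh
Sorted second: dhjn
Differ at position 0: 'e' vs 'd' => not anagrams

0


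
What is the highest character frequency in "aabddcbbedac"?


Input: aabddcbbedac
Character counts:
  'a': 3
  'b': 3
  'c': 2
  'd': 3
  'e': 1
Maximum frequency: 3

3


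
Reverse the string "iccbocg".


Input: iccbocg
Reading characters right to left:
  Position 6: 'g'
  Position 5: 'c'
  Position 4: 'o'
  Position 3: 'b'
  Position 2: 'c'
  Position 1: 'c'
  Position 0: 'i'
Reversed: gcobcci

gcobcci


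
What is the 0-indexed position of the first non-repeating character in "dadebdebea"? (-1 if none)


Input: dadebdebea
Character frequencies:
  'a': 2
  'b': 2
  'd': 3
  'e': 3
Scanning left to right for freq == 1:
  Position 0 ('d'): freq=3, skip
  Position 1 ('a'): freq=2, skip
  Position 2 ('d'): freq=3, skip
  Position 3 ('e'): freq=3, skip
  Position 4 ('b'): freq=2, skip
  Position 5 ('d'): freq=3, skip
  Position 6 ('e'): freq=3, skip
  Position 7 ('b'): freq=2, skip
  Position 8 ('e'): freq=3, skip
  Position 9 ('a'): freq=2, skip
  No unique character found => answer = -1

-1


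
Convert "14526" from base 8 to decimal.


Input: "14526" in base 8
Positional expansion:
  Digit '1' (value 1) x 8^4 = 4096
  Digit '4' (value 4) x 8^3 = 2048
  Digit '5' (value 5) x 8^2 = 320
  Digit '2' (value 2) x 8^1 = 16
  Digit '6' (value 6) x 8^0 = 6
Sum = 6486

6486


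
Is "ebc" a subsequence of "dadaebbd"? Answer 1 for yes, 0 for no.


Check if "ebc" is a subsequence of "dadaebbd"
Greedy scan:
  Position 0 ('d'): no match needed
  Position 1 ('a'): no match needed
  Position 2 ('d'): no match needed
  Position 3 ('a'): no match needed
  Position 4 ('e'): matches sub[0] = 'e'
  Position 5 ('b'): matches sub[1] = 'b'
  Position 6 ('b'): no match needed
  Position 7 ('d'): no match needed
Only matched 2/3 characters => not a subsequence

0


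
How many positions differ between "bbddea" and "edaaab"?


Comparing "bbddea" and "edaaab" position by position:
  Position 0: 'b' vs 'e' => DIFFER
  Position 1: 'b' vs 'd' => DIFFER
  Position 2: 'd' vs 'a' => DIFFER
  Position 3: 'd' vs 'a' => DIFFER
  Position 4: 'e' vs 'a' => DIFFER
  Position 5: 'a' vs 'b' => DIFFER
Positions that differ: 6

6


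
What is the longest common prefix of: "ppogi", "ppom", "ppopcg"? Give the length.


Words: ppogi, ppom, ppopcg
  Position 0: all 'p' => match
  Position 1: all 'p' => match
  Position 2: all 'o' => match
  Position 3: ('g', 'm', 'p') => mismatch, stop
LCP = "ppo" (length 3)

3


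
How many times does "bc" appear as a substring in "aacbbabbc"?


Searching for "bc" in "aacbbabbc"
Scanning each position:
  Position 0: "aa" => no
  Position 1: "ac" => no
  Position 2: "cb" => no
  Position 3: "bb" => no
  Position 4: "ba" => no
  Position 5: "ab" => no
  Position 6: "bb" => no
  Position 7: "bc" => MATCH
Total occurrences: 1

1


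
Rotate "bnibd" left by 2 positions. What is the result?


Input: "bnibd", rotate left by 2
First 2 characters: "bn"
Remaining characters: "ibd"
Concatenate remaining + first: "ibd" + "bn" = "ibdbn"

ibdbn


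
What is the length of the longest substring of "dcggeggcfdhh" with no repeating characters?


Input: "dcggeggcfdhh"
Sliding window (track last position of each char):
  Position 0 ('d'): window [0,0] length 1 -- new best
  Position 1 ('c'): window [0,1] length 2 -- new best
  Position 2 ('g'): window [0,2] length 3 -- new best
  Position 3 ('g'): repeat (last at 2), move window start to 3
  Position 3 ('g'): window [3,3] length 1
  Position 4 ('e'): window [3,4] length 2
  Position 5 ('g'): repeat (last at 3), move window start to 4
  Position 5 ('g'): window [4,5] length 2
  Position 6 ('g'): repeat (last at 5), move window start to 6
  Position 6 ('g'): window [6,6] length 1
  Position 7 ('c'): window [6,7] length 2
  Position 8 ('f'): window [6,8] length 3
  Position 9 ('d'): window [6,9] length 4 -- new best
  Position 10 ('h'): window [6,10] length 5 -- new best
  Position 11 ('h'): repeat (last at 10), move window start to 11
  Position 11 ('h'): window [11,11] length 1
Longest substring with no repeats: "gcfdh" with length 5

5


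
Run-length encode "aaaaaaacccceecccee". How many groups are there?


Input: aaaaaaacccceecccee
Scanning for consecutive runs:
  Group 1: 'a' x 7 (positions 0-6)
  Group 2: 'c' x 4 (positions 7-10)
  Group 3: 'e' x 2 (positions 11-12)
  Group 4: 'c' x 3 (positions 13-15)
  Group 5: 'e' x 2 (positions 16-17)
Total groups: 5

5


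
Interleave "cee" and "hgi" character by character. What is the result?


Interleaving "cee" and "hgi":
  Position 0: 'c' from first, 'h' from second => "ch"
  Position 1: 'e' from first, 'g' from second => "eg"
  Position 2: 'e' from first, 'i' from second => "ei"
Result: chegei

chegei


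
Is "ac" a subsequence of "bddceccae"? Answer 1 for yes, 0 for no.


Check if "ac" is a subsequence of "bddceccae"
Greedy scan:
  Position 0 ('b'): no match needed
  Position 1 ('d'): no match needed
  Position 2 ('d'): no match needed
  Position 3 ('c'): no match needed
  Position 4 ('e'): no match needed
  Position 5 ('c'): no match needed
  Position 6 ('c'): no match needed
  Position 7 ('a'): matches sub[0] = 'a'
  Position 8 ('e'): no match needed
Only matched 1/2 characters => not a subsequence

0


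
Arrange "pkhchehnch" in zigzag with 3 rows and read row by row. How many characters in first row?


Zigzag "pkhchehnch" into 3 rows:
Placing characters:
  'p' => row 0
  'k' => row 1
  'h' => row 2
  'c' => row 1
  'h' => row 0
  'e' => row 1
  'h' => row 2
  'n' => row 1
  'c' => row 0
  'h' => row 1
Rows:
  Row 0: "phc"
  Row 1: "kcenh"
  Row 2: "hh"
First row length: 3

3


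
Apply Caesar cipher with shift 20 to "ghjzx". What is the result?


Caesar cipher: shift "ghjzx" by 20
  'g' (pos 6) + 20 = pos 0 = 'a'
  'h' (pos 7) + 20 = pos 1 = 'b'
  'j' (pos 9) + 20 = pos 3 = 'd'
  'z' (pos 25) + 20 = pos 19 = 't'
  'x' (pos 23) + 20 = pos 17 = 'r'
Result: abdtr

abdtr


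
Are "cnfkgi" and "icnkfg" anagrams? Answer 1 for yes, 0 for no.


Strings: "cnfkgi", "icnkfg"
Sorted first:  cfgikn
Sorted second: cfgikn
Sorted forms match => anagrams

1


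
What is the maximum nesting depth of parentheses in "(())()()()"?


Input: "(())()()()"
Tracking depth:
  Position 0 '(': depth becomes 1
  Position 1 '(': depth becomes 2
  Position 2 ')': depth becomes 1
  Position 3 ')': depth becomes 0
  Position 4 '(': depth becomes 1
  Position 5 ')': depth becomes 0
  Position 6 '(': depth becomes 1
  Position 7 ')': depth becomes 0
  Position 8 '(': depth becomes 1
  Position 9 ')': depth becomes 0
Maximum depth reached: 2

2


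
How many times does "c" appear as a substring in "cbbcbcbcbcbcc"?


Searching for "c" in "cbbcbcbcbcbcc"
Scanning each position:
  Position 0: "c" => MATCH
  Position 1: "b" => no
  Position 2: "b" => no
  Position 3: "c" => MATCH
  Position 4: "b" => no
  Position 5: "c" => MATCH
  Position 6: "b" => no
  Position 7: "c" => MATCH
  Position 8: "b" => no
  Position 9: "c" => MATCH
  Position 10: "b" => no
  Position 11: "c" => MATCH
  Position 12: "c" => MATCH
Total occurrences: 7

7


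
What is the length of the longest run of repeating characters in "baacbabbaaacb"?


Input: "baacbabbaaacb"
Scanning for longest run:
  Position 1 ('a'): new char, reset run to 1
  Position 2 ('a'): continues run of 'a', length=2
  Position 3 ('c'): new char, reset run to 1
  Position 4 ('b'): new char, reset run to 1
  Position 5 ('a'): new char, reset run to 1
  Position 6 ('b'): new char, reset run to 1
  Position 7 ('b'): continues run of 'b', length=2
  Position 8 ('a'): new char, reset run to 1
  Position 9 ('a'): continues run of 'a', length=2
  Position 10 ('a'): continues run of 'a', length=3
  Position 11 ('c'): new char, reset run to 1
  Position 12 ('b'): new char, reset run to 1
Longest run: 'a' with length 3

3


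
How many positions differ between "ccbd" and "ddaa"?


Comparing "ccbd" and "ddaa" position by position:
  Position 0: 'c' vs 'd' => DIFFER
  Position 1: 'c' vs 'd' => DIFFER
  Position 2: 'b' vs 'a' => DIFFER
  Position 3: 'd' vs 'a' => DIFFER
Positions that differ: 4

4


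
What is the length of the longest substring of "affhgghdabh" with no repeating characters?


Input: "affhgghdabh"
Sliding window (track last position of each char):
  Position 0 ('a'): window [0,0] length 1 -- new best
  Position 1 ('f'): window [0,1] length 2 -- new best
  Position 2 ('f'): repeat (last at 1), move window start to 2
  Position 2 ('f'): window [2,2] length 1
  Position 3 ('h'): window [2,3] length 2
  Position 4 ('g'): window [2,4] length 3 -- new best
  Position 5 ('g'): repeat (last at 4), move window start to 5
  Position 5 ('g'): window [5,5] length 1
  Position 6 ('h'): window [5,6] length 2
  Position 7 ('d'): window [5,7] length 3
  Position 8 ('a'): window [5,8] length 4 -- new best
  Position 9 ('b'): window [5,9] length 5 -- new best
  Position 10 ('h'): repeat (last at 6), move window start to 7
  Position 10 ('h'): window [7,10] length 4
Longest substring with no repeats: "ghdab" with length 5

5


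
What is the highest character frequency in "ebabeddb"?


Input: ebabeddb
Character counts:
  'a': 1
  'b': 3
  'd': 2
  'e': 2
Maximum frequency: 3

3


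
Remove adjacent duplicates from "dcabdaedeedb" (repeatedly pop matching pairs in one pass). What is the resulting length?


Input: dcabdaedeedb
Stack-based adjacent duplicate removal:
  Read 'd': push. Stack: d
  Read 'c': push. Stack: dc
  Read 'a': push. Stack: dca
  Read 'b': push. Stack: dcab
  Read 'd': push. Stack: dcabd
  Read 'a': push. Stack: dcabda
  Read 'e': push. Stack: dcabdae
  Read 'd': push. Stack: dcabdaed
  Read 'e': push. Stack: dcabdaede
  Read 'e': matches stack top 'e' => pop. Stack: dcabdaed
  Read 'd': matches stack top 'd' => pop. Stack: dcabdae
  Read 'b': push. Stack: dcabdaeb
Final stack: "dcabdaeb" (length 8)

8


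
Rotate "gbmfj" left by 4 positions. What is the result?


Input: "gbmfj", rotate left by 4
First 4 characters: "gbmf"
Remaining characters: "j"
Concatenate remaining + first: "j" + "gbmf" = "jgbmf"

jgbmf


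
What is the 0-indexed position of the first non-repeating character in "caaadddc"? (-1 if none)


Input: caaadddc
Character frequencies:
  'a': 3
  'c': 2
  'd': 3
Scanning left to right for freq == 1:
  Position 0 ('c'): freq=2, skip
  Position 1 ('a'): freq=3, skip
  Position 2 ('a'): freq=3, skip
  Position 3 ('a'): freq=3, skip
  Position 4 ('d'): freq=3, skip
  Position 5 ('d'): freq=3, skip
  Position 6 ('d'): freq=3, skip
  Position 7 ('c'): freq=2, skip
  No unique character found => answer = -1

-1


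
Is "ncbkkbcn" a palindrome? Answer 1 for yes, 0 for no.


Input: ncbkkbcn
Reversed: ncbkkbcn
  Compare pos 0 ('n') with pos 7 ('n'): match
  Compare pos 1 ('c') with pos 6 ('c'): match
  Compare pos 2 ('b') with pos 5 ('b'): match
  Compare pos 3 ('k') with pos 4 ('k'): match
Result: palindrome

1


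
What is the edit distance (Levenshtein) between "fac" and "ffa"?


Computing edit distance: "fac" -> "ffa"
DP table:
           f    f    a
      0    1    2    3
  f   1    0    1    2
  a   2    1    1    1
  c   3    2    2    2
Edit distance = dp[3][3] = 2

2


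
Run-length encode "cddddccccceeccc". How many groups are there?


Input: cddddccccceeccc
Scanning for consecutive runs:
  Group 1: 'c' x 1 (positions 0-0)
  Group 2: 'd' x 4 (positions 1-4)
  Group 3: 'c' x 5 (positions 5-9)
  Group 4: 'e' x 2 (positions 10-11)
  Group 5: 'c' x 3 (positions 12-14)
Total groups: 5

5


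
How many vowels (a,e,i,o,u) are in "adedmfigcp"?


Input: adedmfigcp
Checking each character:
  'a' at position 0: vowel (running total: 1)
  'd' at position 1: consonant
  'e' at position 2: vowel (running total: 2)
  'd' at position 3: consonant
  'm' at position 4: consonant
  'f' at position 5: consonant
  'i' at position 6: vowel (running total: 3)
  'g' at position 7: consonant
  'c' at position 8: consonant
  'p' at position 9: consonant
Total vowels: 3

3


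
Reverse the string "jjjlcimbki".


Input: jjjlcimbki
Reading characters right to left:
  Position 9: 'i'
  Position 8: 'k'
  Position 7: 'b'
  Position 6: 'm'
  Position 5: 'i'
  Position 4: 'c'
  Position 3: 'l'
  Position 2: 'j'
  Position 1: 'j'
  Position 0: 'j'
Reversed: ikbmicljjj

ikbmicljjj


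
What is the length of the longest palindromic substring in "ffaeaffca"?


Input: "ffaeaffca"
Checking substrings for palindromes:
  [0:7] "ffaeaff" (len 7) => palindrome
  [1:6] "faeaf" (len 5) => palindrome
  [2:5] "aea" (len 3) => palindrome
  [0:2] "ff" (len 2) => palindrome
  [5:7] "ff" (len 2) => palindrome
Longest palindromic substring: "ffaeaff" with length 7

7


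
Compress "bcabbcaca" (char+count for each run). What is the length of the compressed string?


Input: bcabbcaca
Runs:
  'b' x 1 => "b1"
  'c' x 1 => "c1"
  'a' x 1 => "a1"
  'b' x 2 => "b2"
  'c' x 1 => "c1"
  'a' x 1 => "a1"
  'c' x 1 => "c1"
  'a' x 1 => "a1"
Compressed: "b1c1a1b2c1a1c1a1"
Compressed length: 16

16


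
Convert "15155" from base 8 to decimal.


Input: "15155" in base 8
Positional expansion:
  Digit '1' (value 1) x 8^4 = 4096
  Digit '5' (value 5) x 8^3 = 2560
  Digit '1' (value 1) x 8^2 = 64
  Digit '5' (value 5) x 8^1 = 40
  Digit '5' (value 5) x 8^0 = 5
Sum = 6765

6765


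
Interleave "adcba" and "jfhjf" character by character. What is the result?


Interleaving "adcba" and "jfhjf":
  Position 0: 'a' from first, 'j' from second => "aj"
  Position 1: 'd' from first, 'f' from second => "df"
  Position 2: 'c' from first, 'h' from second => "ch"
  Position 3: 'b' from first, 'j' from second => "bj"
  Position 4: 'a' from first, 'f' from second => "af"
Result: ajdfchbjaf

ajdfchbjaf


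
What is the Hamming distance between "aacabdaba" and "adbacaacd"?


Comparing "aacabdaba" and "adbacaacd" position by position:
  Position 0: 'a' vs 'a' => same
  Position 1: 'a' vs 'd' => differ
  Position 2: 'c' vs 'b' => differ
  Position 3: 'a' vs 'a' => same
  Position 4: 'b' vs 'c' => differ
  Position 5: 'd' vs 'a' => differ
  Position 6: 'a' vs 'a' => same
  Position 7: 'b' vs 'c' => differ
  Position 8: 'a' vs 'd' => differ
Total differences (Hamming distance): 6

6


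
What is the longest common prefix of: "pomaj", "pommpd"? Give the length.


Words: pomaj, pommpd
  Position 0: all 'p' => match
  Position 1: all 'o' => match
  Position 2: all 'm' => match
  Position 3: ('a', 'm') => mismatch, stop
LCP = "pom" (length 3)

3


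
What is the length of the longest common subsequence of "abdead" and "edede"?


LCS of "abdead" and "edede"
DP table:
           e    d    e    d    e
      0    0    0    0    0    0
  a   0    0    0    0    0    0
  b   0    0    0    0    0    0
  d   0    0    1    1    1    1
  e   0    1    1    2    2    2
  a   0    1    1    2    2    2
  d   0    1    2    2    3    3
LCS length = dp[6][5] = 3

3


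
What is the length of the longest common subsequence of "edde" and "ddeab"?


LCS of "edde" and "ddeab"
DP table:
           d    d    e    a    b
      0    0    0    0    0    0
  e   0    0    0    1    1    1
  d   0    1    1    1    1    1
  d   0    1    2    2    2    2
  e   0    1    2    3    3    3
LCS length = dp[4][5] = 3

3


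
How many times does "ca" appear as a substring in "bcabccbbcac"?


Searching for "ca" in "bcabccbbcac"
Scanning each position:
  Position 0: "bc" => no
  Position 1: "ca" => MATCH
  Position 2: "ab" => no
  Position 3: "bc" => no
  Position 4: "cc" => no
  Position 5: "cb" => no
  Position 6: "bb" => no
  Position 7: "bc" => no
  Position 8: "ca" => MATCH
  Position 9: "ac" => no
Total occurrences: 2

2


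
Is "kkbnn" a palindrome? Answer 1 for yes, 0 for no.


Input: kkbnn
Reversed: nnbkk
  Compare pos 0 ('k') with pos 4 ('n'): MISMATCH
  Compare pos 1 ('k') with pos 3 ('n'): MISMATCH
Result: not a palindrome

0


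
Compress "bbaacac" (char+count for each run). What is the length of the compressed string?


Input: bbaacac
Runs:
  'b' x 2 => "b2"
  'a' x 2 => "a2"
  'c' x 1 => "c1"
  'a' x 1 => "a1"
  'c' x 1 => "c1"
Compressed: "b2a2c1a1c1"
Compressed length: 10

10


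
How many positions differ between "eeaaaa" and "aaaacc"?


Comparing "eeaaaa" and "aaaacc" position by position:
  Position 0: 'e' vs 'a' => DIFFER
  Position 1: 'e' vs 'a' => DIFFER
  Position 2: 'a' vs 'a' => same
  Position 3: 'a' vs 'a' => same
  Position 4: 'a' vs 'c' => DIFFER
  Position 5: 'a' vs 'c' => DIFFER
Positions that differ: 4

4


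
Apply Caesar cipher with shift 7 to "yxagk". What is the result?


Caesar cipher: shift "yxagk" by 7
  'y' (pos 24) + 7 = pos 5 = 'f'
  'x' (pos 23) + 7 = pos 4 = 'e'
  'a' (pos 0) + 7 = pos 7 = 'h'
  'g' (pos 6) + 7 = pos 13 = 'n'
  'k' (pos 10) + 7 = pos 17 = 'r'
Result: fehnr

fehnr


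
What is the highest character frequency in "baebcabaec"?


Input: baebcabaec
Character counts:
  'a': 3
  'b': 3
  'c': 2
  'e': 2
Maximum frequency: 3

3


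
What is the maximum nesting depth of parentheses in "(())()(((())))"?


Input: "(())()(((())))"
Tracking depth:
  Position 0 '(': depth becomes 1
  Position 1 '(': depth becomes 2
  Position 2 ')': depth becomes 1
  Position 3 ')': depth becomes 0
  Position 4 '(': depth becomes 1
  Position 5 ')': depth becomes 0
  Position 6 '(': depth becomes 1
  Position 7 '(': depth becomes 2
  Position 8 '(': depth becomes 3
  Position 9 '(': depth becomes 4
  Position 10 ')': depth becomes 3
  Position 11 ')': depth becomes 2
  Position 12 ')': depth becomes 1
  Position 13 ')': depth becomes 0
Maximum depth reached: 4

4


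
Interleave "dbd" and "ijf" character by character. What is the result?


Interleaving "dbd" and "ijf":
  Position 0: 'd' from first, 'i' from second => "di"
  Position 1: 'b' from first, 'j' from second => "bj"
  Position 2: 'd' from first, 'f' from second => "df"
Result: dibjdf

dibjdf


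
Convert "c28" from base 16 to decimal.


Input: "c28" in base 16
Positional expansion:
  Digit 'c' (value 12) x 16^2 = 3072
  Digit '2' (value 2) x 16^1 = 32
  Digit '8' (value 8) x 16^0 = 8
Sum = 3112

3112


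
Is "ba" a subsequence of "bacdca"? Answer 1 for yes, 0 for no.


Check if "ba" is a subsequence of "bacdca"
Greedy scan:
  Position 0 ('b'): matches sub[0] = 'b'
  Position 1 ('a'): matches sub[1] = 'a'
  Position 2 ('c'): no match needed
  Position 3 ('d'): no match needed
  Position 4 ('c'): no match needed
  Position 5 ('a'): no match needed
All 2 characters matched => is a subsequence

1


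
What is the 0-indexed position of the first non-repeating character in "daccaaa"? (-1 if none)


Input: daccaaa
Character frequencies:
  'a': 4
  'c': 2
  'd': 1
Scanning left to right for freq == 1:
  Position 0 ('d'): unique! => answer = 0

0


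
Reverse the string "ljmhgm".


Input: ljmhgm
Reading characters right to left:
  Position 5: 'm'
  Position 4: 'g'
  Position 3: 'h'
  Position 2: 'm'
  Position 1: 'j'
  Position 0: 'l'
Reversed: mghmjl

mghmjl


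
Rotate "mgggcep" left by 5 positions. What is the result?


Input: "mgggcep", rotate left by 5
First 5 characters: "mgggc"
Remaining characters: "ep"
Concatenate remaining + first: "ep" + "mgggc" = "epmgggc"

epmgggc


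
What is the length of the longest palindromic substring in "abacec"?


Input: "abacec"
Checking substrings for palindromes:
  [0:3] "aba" (len 3) => palindrome
  [3:6] "cec" (len 3) => palindrome
Longest palindromic substring: "aba" with length 3

3


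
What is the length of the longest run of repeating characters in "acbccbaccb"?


Input: "acbccbaccb"
Scanning for longest run:
  Position 1 ('c'): new char, reset run to 1
  Position 2 ('b'): new char, reset run to 1
  Position 3 ('c'): new char, reset run to 1
  Position 4 ('c'): continues run of 'c', length=2
  Position 5 ('b'): new char, reset run to 1
  Position 6 ('a'): new char, reset run to 1
  Position 7 ('c'): new char, reset run to 1
  Position 8 ('c'): continues run of 'c', length=2
  Position 9 ('b'): new char, reset run to 1
Longest run: 'c' with length 2

2


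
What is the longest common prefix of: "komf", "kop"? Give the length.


Words: komf, kop
  Position 0: all 'k' => match
  Position 1: all 'o' => match
  Position 2: ('m', 'p') => mismatch, stop
LCP = "ko" (length 2)

2


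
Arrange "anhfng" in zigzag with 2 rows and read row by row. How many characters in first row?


Zigzag "anhfng" into 2 rows:
Placing characters:
  'a' => row 0
  'n' => row 1
  'h' => row 0
  'f' => row 1
  'n' => row 0
  'g' => row 1
Rows:
  Row 0: "ahn"
  Row 1: "nfg"
First row length: 3

3


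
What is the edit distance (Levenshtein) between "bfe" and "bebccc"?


Computing edit distance: "bfe" -> "bebccc"
DP table:
           b    e    b    c    c    c
      0    1    2    3    4    5    6
  b   1    0    1    2    3    4    5
  f   2    1    1    2    3    4    5
  e   3    2    1    2    3    4    5
Edit distance = dp[3][6] = 5

5


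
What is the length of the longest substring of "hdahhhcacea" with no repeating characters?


Input: "hdahhhcacea"
Sliding window (track last position of each char):
  Position 0 ('h'): window [0,0] length 1 -- new best
  Position 1 ('d'): window [0,1] length 2 -- new best
  Position 2 ('a'): window [0,2] length 3 -- new best
  Position 3 ('h'): repeat (last at 0), move window start to 1
  Position 3 ('h'): window [1,3] length 3
  Position 4 ('h'): repeat (last at 3), move window start to 4
  Position 4 ('h'): window [4,4] length 1
  Position 5 ('h'): repeat (last at 4), move window start to 5
  Position 5 ('h'): window [5,5] length 1
  Position 6 ('c'): window [5,6] length 2
  Position 7 ('a'): window [5,7] length 3
  Position 8 ('c'): repeat (last at 6), move window start to 7
  Position 8 ('c'): window [7,8] length 2
  Position 9 ('e'): window [7,9] length 3
  Position 10 ('a'): repeat (last at 7), move window start to 8
  Position 10 ('a'): window [8,10] length 3
Longest substring with no repeats: "hda" with length 3

3


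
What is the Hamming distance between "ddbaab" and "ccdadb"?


Comparing "ddbaab" and "ccdadb" position by position:
  Position 0: 'd' vs 'c' => differ
  Position 1: 'd' vs 'c' => differ
  Position 2: 'b' vs 'd' => differ
  Position 3: 'a' vs 'a' => same
  Position 4: 'a' vs 'd' => differ
  Position 5: 'b' vs 'b' => same
Total differences (Hamming distance): 4

4


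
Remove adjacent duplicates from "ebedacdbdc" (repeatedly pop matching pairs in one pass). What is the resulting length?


Input: ebedacdbdc
Stack-based adjacent duplicate removal:
  Read 'e': push. Stack: e
  Read 'b': push. Stack: eb
  Read 'e': push. Stack: ebe
  Read 'd': push. Stack: ebed
  Read 'a': push. Stack: ebeda
  Read 'c': push. Stack: ebedac
  Read 'd': push. Stack: ebedacd
  Read 'b': push. Stack: ebedacdb
  Read 'd': push. Stack: ebedacdbd
  Read 'c': push. Stack: ebedacdbdc
Final stack: "ebedacdbdc" (length 10)

10


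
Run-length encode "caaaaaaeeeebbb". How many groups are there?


Input: caaaaaaeeeebbb
Scanning for consecutive runs:
  Group 1: 'c' x 1 (positions 0-0)
  Group 2: 'a' x 6 (positions 1-6)
  Group 3: 'e' x 4 (positions 7-10)
  Group 4: 'b' x 3 (positions 11-13)
Total groups: 4

4


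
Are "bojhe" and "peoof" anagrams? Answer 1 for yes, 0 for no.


Strings: "bojhe", "peoof"
Sorted first:  behjo
Sorted second: efoop
Differ at position 0: 'b' vs 'e' => not anagrams

0


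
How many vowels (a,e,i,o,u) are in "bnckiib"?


Input: bnckiib
Checking each character:
  'b' at position 0: consonant
  'n' at position 1: consonant
  'c' at position 2: consonant
  'k' at position 3: consonant
  'i' at position 4: vowel (running total: 1)
  'i' at position 5: vowel (running total: 2)
  'b' at position 6: consonant
Total vowels: 2

2


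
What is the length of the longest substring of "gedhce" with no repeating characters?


Input: "gedhce"
Sliding window (track last position of each char):
  Position 0 ('g'): window [0,0] length 1 -- new best
  Position 1 ('e'): window [0,1] length 2 -- new best
  Position 2 ('d'): window [0,2] length 3 -- new best
  Position 3 ('h'): window [0,3] length 4 -- new best
  Position 4 ('c'): window [0,4] length 5 -- new best
  Position 5 ('e'): repeat (last at 1), move window start to 2
  Position 5 ('e'): window [2,5] length 4
Longest substring with no repeats: "gedhc" with length 5

5


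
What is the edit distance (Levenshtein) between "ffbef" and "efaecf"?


Computing edit distance: "ffbef" -> "efaecf"
DP table:
           e    f    a    e    c    f
      0    1    2    3    4    5    6
  f   1    1    1    2    3    4    5
  f   2    2    1    2    3    4    4
  b   3    3    2    2    3    4    5
  e   4    3    3    3    2    3    4
  f   5    4    3    4    3    3    3
Edit distance = dp[5][6] = 3

3


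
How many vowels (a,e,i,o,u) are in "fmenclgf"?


Input: fmenclgf
Checking each character:
  'f' at position 0: consonant
  'm' at position 1: consonant
  'e' at position 2: vowel (running total: 1)
  'n' at position 3: consonant
  'c' at position 4: consonant
  'l' at position 5: consonant
  'g' at position 6: consonant
  'f' at position 7: consonant
Total vowels: 1

1


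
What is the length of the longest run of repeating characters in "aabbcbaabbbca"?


Input: "aabbcbaabbbca"
Scanning for longest run:
  Position 1 ('a'): continues run of 'a', length=2
  Position 2 ('b'): new char, reset run to 1
  Position 3 ('b'): continues run of 'b', length=2
  Position 4 ('c'): new char, reset run to 1
  Position 5 ('b'): new char, reset run to 1
  Position 6 ('a'): new char, reset run to 1
  Position 7 ('a'): continues run of 'a', length=2
  Position 8 ('b'): new char, reset run to 1
  Position 9 ('b'): continues run of 'b', length=2
  Position 10 ('b'): continues run of 'b', length=3
  Position 11 ('c'): new char, reset run to 1
  Position 12 ('a'): new char, reset run to 1
Longest run: 'b' with length 3

3


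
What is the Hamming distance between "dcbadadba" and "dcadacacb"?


Comparing "dcbadadba" and "dcadacacb" position by position:
  Position 0: 'd' vs 'd' => same
  Position 1: 'c' vs 'c' => same
  Position 2: 'b' vs 'a' => differ
  Position 3: 'a' vs 'd' => differ
  Position 4: 'd' vs 'a' => differ
  Position 5: 'a' vs 'c' => differ
  Position 6: 'd' vs 'a' => differ
  Position 7: 'b' vs 'c' => differ
  Position 8: 'a' vs 'b' => differ
Total differences (Hamming distance): 7

7


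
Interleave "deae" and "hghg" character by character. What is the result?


Interleaving "deae" and "hghg":
  Position 0: 'd' from first, 'h' from second => "dh"
  Position 1: 'e' from first, 'g' from second => "eg"
  Position 2: 'a' from first, 'h' from second => "ah"
  Position 3: 'e' from first, 'g' from second => "eg"
Result: dhegaheg

dhegaheg


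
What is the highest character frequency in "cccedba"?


Input: cccedba
Character counts:
  'a': 1
  'b': 1
  'c': 3
  'd': 1
  'e': 1
Maximum frequency: 3

3


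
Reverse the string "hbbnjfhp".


Input: hbbnjfhp
Reading characters right to left:
  Position 7: 'p'
  Position 6: 'h'
  Position 5: 'f'
  Position 4: 'j'
  Position 3: 'n'
  Position 2: 'b'
  Position 1: 'b'
  Position 0: 'h'
Reversed: phfjnbbh

phfjnbbh


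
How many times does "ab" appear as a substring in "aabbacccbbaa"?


Searching for "ab" in "aabbacccbbaa"
Scanning each position:
  Position 0: "aa" => no
  Position 1: "ab" => MATCH
  Position 2: "bb" => no
  Position 3: "ba" => no
  Position 4: "ac" => no
  Position 5: "cc" => no
  Position 6: "cc" => no
  Position 7: "cb" => no
  Position 8: "bb" => no
  Position 9: "ba" => no
  Position 10: "aa" => no
Total occurrences: 1

1


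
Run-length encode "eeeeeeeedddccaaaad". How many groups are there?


Input: eeeeeeeedddccaaaad
Scanning for consecutive runs:
  Group 1: 'e' x 8 (positions 0-7)
  Group 2: 'd' x 3 (positions 8-10)
  Group 3: 'c' x 2 (positions 11-12)
  Group 4: 'a' x 4 (positions 13-16)
  Group 5: 'd' x 1 (positions 17-17)
Total groups: 5

5


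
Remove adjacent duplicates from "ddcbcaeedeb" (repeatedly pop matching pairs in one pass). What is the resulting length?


Input: ddcbcaeedeb
Stack-based adjacent duplicate removal:
  Read 'd': push. Stack: d
  Read 'd': matches stack top 'd' => pop. Stack: (empty)
  Read 'c': push. Stack: c
  Read 'b': push. Stack: cb
  Read 'c': push. Stack: cbc
  Read 'a': push. Stack: cbca
  Read 'e': push. Stack: cbcae
  Read 'e': matches stack top 'e' => pop. Stack: cbca
  Read 'd': push. Stack: cbcad
  Read 'e': push. Stack: cbcade
  Read 'b': push. Stack: cbcadeb
Final stack: "cbcadeb" (length 7)

7


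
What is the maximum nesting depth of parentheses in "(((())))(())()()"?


Input: "(((())))(())()()"
Tracking depth:
  Position 0 '(': depth becomes 1
  Position 1 '(': depth becomes 2
  Position 2 '(': depth becomes 3
  Position 3 '(': depth becomes 4
  Position 4 ')': depth becomes 3
  Position 5 ')': depth becomes 2
  Position 6 ')': depth becomes 1
  Position 7 ')': depth becomes 0
  Position 8 '(': depth becomes 1
  Position 9 '(': depth becomes 2
  Position 10 ')': depth becomes 1
  Position 11 ')': depth becomes 0
  Position 12 '(': depth becomes 1
  Position 13 ')': depth becomes 0
  Position 14 '(': depth becomes 1
  Position 15 ')': depth becomes 0
Maximum depth reached: 4

4


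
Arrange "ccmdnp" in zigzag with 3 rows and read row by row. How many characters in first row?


Zigzag "ccmdnp" into 3 rows:
Placing characters:
  'c' => row 0
  'c' => row 1
  'm' => row 2
  'd' => row 1
  'n' => row 0
  'p' => row 1
Rows:
  Row 0: "cn"
  Row 1: "cdp"
  Row 2: "m"
First row length: 2

2


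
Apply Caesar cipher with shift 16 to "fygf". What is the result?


Caesar cipher: shift "fygf" by 16
  'f' (pos 5) + 16 = pos 21 = 'v'
  'y' (pos 24) + 16 = pos 14 = 'o'
  'g' (pos 6) + 16 = pos 22 = 'w'
  'f' (pos 5) + 16 = pos 21 = 'v'
Result: vowv

vowv


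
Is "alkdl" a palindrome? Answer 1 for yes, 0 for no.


Input: alkdl
Reversed: ldkla
  Compare pos 0 ('a') with pos 4 ('l'): MISMATCH
  Compare pos 1 ('l') with pos 3 ('d'): MISMATCH
Result: not a palindrome

0


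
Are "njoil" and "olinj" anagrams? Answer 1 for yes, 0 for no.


Strings: "njoil", "olinj"
Sorted first:  ijlno
Sorted second: ijlno
Sorted forms match => anagrams

1


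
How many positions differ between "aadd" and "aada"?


Comparing "aadd" and "aada" position by position:
  Position 0: 'a' vs 'a' => same
  Position 1: 'a' vs 'a' => same
  Position 2: 'd' vs 'd' => same
  Position 3: 'd' vs 'a' => DIFFER
Positions that differ: 1

1


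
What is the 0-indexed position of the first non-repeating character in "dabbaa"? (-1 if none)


Input: dabbaa
Character frequencies:
  'a': 3
  'b': 2
  'd': 1
Scanning left to right for freq == 1:
  Position 0 ('d'): unique! => answer = 0

0


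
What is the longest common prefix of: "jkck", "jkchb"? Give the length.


Words: jkck, jkchb
  Position 0: all 'j' => match
  Position 1: all 'k' => match
  Position 2: all 'c' => match
  Position 3: ('k', 'h') => mismatch, stop
LCP = "jkc" (length 3)

3


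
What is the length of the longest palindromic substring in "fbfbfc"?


Input: "fbfbfc"
Checking substrings for palindromes:
  [0:5] "fbfbf" (len 5) => palindrome
  [0:3] "fbf" (len 3) => palindrome
  [1:4] "bfb" (len 3) => palindrome
  [2:5] "fbf" (len 3) => palindrome
Longest palindromic substring: "fbfbf" with length 5

5


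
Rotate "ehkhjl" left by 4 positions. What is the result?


Input: "ehkhjl", rotate left by 4
First 4 characters: "ehkh"
Remaining characters: "jl"
Concatenate remaining + first: "jl" + "ehkh" = "jlehkh"

jlehkh


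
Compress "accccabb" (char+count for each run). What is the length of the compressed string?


Input: accccabb
Runs:
  'a' x 1 => "a1"
  'c' x 4 => "c4"
  'a' x 1 => "a1"
  'b' x 2 => "b2"
Compressed: "a1c4a1b2"
Compressed length: 8

8


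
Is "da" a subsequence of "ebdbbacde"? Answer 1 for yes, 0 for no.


Check if "da" is a subsequence of "ebdbbacde"
Greedy scan:
  Position 0 ('e'): no match needed
  Position 1 ('b'): no match needed
  Position 2 ('d'): matches sub[0] = 'd'
  Position 3 ('b'): no match needed
  Position 4 ('b'): no match needed
  Position 5 ('a'): matches sub[1] = 'a'
  Position 6 ('c'): no match needed
  Position 7 ('d'): no match needed
  Position 8 ('e'): no match needed
All 2 characters matched => is a subsequence

1


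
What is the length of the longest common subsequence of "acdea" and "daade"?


LCS of "acdea" and "daade"
DP table:
           d    a    a    d    e
      0    0    0    0    0    0
  a   0    0    1    1    1    1
  c   0    0    1    1    1    1
  d   0    1    1    1    2    2
  e   0    1    1    1    2    3
  a   0    1    2    2    2    3
LCS length = dp[5][5] = 3

3


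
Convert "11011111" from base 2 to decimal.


Input: "11011111" in base 2
Positional expansion:
  Digit '1' (value 1) x 2^7 = 128
  Digit '1' (value 1) x 2^6 = 64
  Digit '0' (value 0) x 2^5 = 0
  Digit '1' (value 1) x 2^4 = 16
  Digit '1' (value 1) x 2^3 = 8
  Digit '1' (value 1) x 2^2 = 4
  Digit '1' (value 1) x 2^1 = 2
  Digit '1' (value 1) x 2^0 = 1
Sum = 223

223


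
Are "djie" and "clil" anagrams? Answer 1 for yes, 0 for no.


Strings: "djie", "clil"
Sorted first:  deij
Sorted second: cill
Differ at position 0: 'd' vs 'c' => not anagrams

0


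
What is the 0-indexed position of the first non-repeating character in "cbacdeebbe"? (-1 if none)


Input: cbacdeebbe
Character frequencies:
  'a': 1
  'b': 3
  'c': 2
  'd': 1
  'e': 3
Scanning left to right for freq == 1:
  Position 0 ('c'): freq=2, skip
  Position 1 ('b'): freq=3, skip
  Position 2 ('a'): unique! => answer = 2

2


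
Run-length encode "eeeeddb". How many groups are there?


Input: eeeeddb
Scanning for consecutive runs:
  Group 1: 'e' x 4 (positions 0-3)
  Group 2: 'd' x 2 (positions 4-5)
  Group 3: 'b' x 1 (positions 6-6)
Total groups: 3

3


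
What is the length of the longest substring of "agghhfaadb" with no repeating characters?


Input: "agghhfaadb"
Sliding window (track last position of each char):
  Position 0 ('a'): window [0,0] length 1 -- new best
  Position 1 ('g'): window [0,1] length 2 -- new best
  Position 2 ('g'): repeat (last at 1), move window start to 2
  Position 2 ('g'): window [2,2] length 1
  Position 3 ('h'): window [2,3] length 2
  Position 4 ('h'): repeat (last at 3), move window start to 4
  Position 4 ('h'): window [4,4] length 1
  Position 5 ('f'): window [4,5] length 2
  Position 6 ('a'): window [4,6] length 3 -- new best
  Position 7 ('a'): repeat (last at 6), move window start to 7
  Position 7 ('a'): window [7,7] length 1
  Position 8 ('d'): window [7,8] length 2
  Position 9 ('b'): window [7,9] length 3
Longest substring with no repeats: "hfa" with length 3

3


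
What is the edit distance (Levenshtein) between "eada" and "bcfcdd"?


Computing edit distance: "eada" -> "bcfcdd"
DP table:
           b    c    f    c    d    d
      0    1    2    3    4    5    6
  e   1    1    2    3    4    5    6
  a   2    2    2    3    4    5    6
  d   3    3    3    3    4    4    5
  a   4    4    4    4    4    5    5
Edit distance = dp[4][6] = 5

5


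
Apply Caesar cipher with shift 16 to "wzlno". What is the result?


Caesar cipher: shift "wzlno" by 16
  'w' (pos 22) + 16 = pos 12 = 'm'
  'z' (pos 25) + 16 = pos 15 = 'p'
  'l' (pos 11) + 16 = pos 1 = 'b'
  'n' (pos 13) + 16 = pos 3 = 'd'
  'o' (pos 14) + 16 = pos 4 = 'e'
Result: mpbde

mpbde


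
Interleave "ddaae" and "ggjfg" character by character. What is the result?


Interleaving "ddaae" and "ggjfg":
  Position 0: 'd' from first, 'g' from second => "dg"
  Position 1: 'd' from first, 'g' from second => "dg"
  Position 2: 'a' from first, 'j' from second => "aj"
  Position 3: 'a' from first, 'f' from second => "af"
  Position 4: 'e' from first, 'g' from second => "eg"
Result: dgdgajafeg

dgdgajafeg


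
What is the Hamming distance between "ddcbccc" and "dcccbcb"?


Comparing "ddcbccc" and "dcccbcb" position by position:
  Position 0: 'd' vs 'd' => same
  Position 1: 'd' vs 'c' => differ
  Position 2: 'c' vs 'c' => same
  Position 3: 'b' vs 'c' => differ
  Position 4: 'c' vs 'b' => differ
  Position 5: 'c' vs 'c' => same
  Position 6: 'c' vs 'b' => differ
Total differences (Hamming distance): 4

4


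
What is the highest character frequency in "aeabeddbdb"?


Input: aeabeddbdb
Character counts:
  'a': 2
  'b': 3
  'd': 3
  'e': 2
Maximum frequency: 3

3


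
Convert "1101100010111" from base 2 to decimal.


Input: "1101100010111" in base 2
Positional expansion:
  Digit '1' (value 1) x 2^12 = 4096
  Digit '1' (value 1) x 2^11 = 2048
  Digit '0' (value 0) x 2^10 = 0
  Digit '1' (value 1) x 2^9 = 512
  Digit '1' (value 1) x 2^8 = 256
  Digit '0' (value 0) x 2^7 = 0
  Digit '0' (value 0) x 2^6 = 0
  Digit '0' (value 0) x 2^5 = 0
  Digit '1' (value 1) x 2^4 = 16
  Digit '0' (value 0) x 2^3 = 0
  Digit '1' (value 1) x 2^2 = 4
  Digit '1' (value 1) x 2^1 = 2
  Digit '1' (value 1) x 2^0 = 1
Sum = 6935

6935


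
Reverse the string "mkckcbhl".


Input: mkckcbhl
Reading characters right to left:
  Position 7: 'l'
  Position 6: 'h'
  Position 5: 'b'
  Position 4: 'c'
  Position 3: 'k'
  Position 2: 'c'
  Position 1: 'k'
  Position 0: 'm'
Reversed: lhbckckm

lhbckckm


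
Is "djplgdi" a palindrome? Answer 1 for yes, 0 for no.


Input: djplgdi
Reversed: idglpjd
  Compare pos 0 ('d') with pos 6 ('i'): MISMATCH
  Compare pos 1 ('j') with pos 5 ('d'): MISMATCH
  Compare pos 2 ('p') with pos 4 ('g'): MISMATCH
Result: not a palindrome

0


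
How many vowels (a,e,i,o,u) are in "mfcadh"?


Input: mfcadh
Checking each character:
  'm' at position 0: consonant
  'f' at position 1: consonant
  'c' at position 2: consonant
  'a' at position 3: vowel (running total: 1)
  'd' at position 4: consonant
  'h' at position 5: consonant
Total vowels: 1

1


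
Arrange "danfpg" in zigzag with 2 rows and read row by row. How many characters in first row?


Zigzag "danfpg" into 2 rows:
Placing characters:
  'd' => row 0
  'a' => row 1
  'n' => row 0
  'f' => row 1
  'p' => row 0
  'g' => row 1
Rows:
  Row 0: "dnp"
  Row 1: "afg"
First row length: 3

3
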